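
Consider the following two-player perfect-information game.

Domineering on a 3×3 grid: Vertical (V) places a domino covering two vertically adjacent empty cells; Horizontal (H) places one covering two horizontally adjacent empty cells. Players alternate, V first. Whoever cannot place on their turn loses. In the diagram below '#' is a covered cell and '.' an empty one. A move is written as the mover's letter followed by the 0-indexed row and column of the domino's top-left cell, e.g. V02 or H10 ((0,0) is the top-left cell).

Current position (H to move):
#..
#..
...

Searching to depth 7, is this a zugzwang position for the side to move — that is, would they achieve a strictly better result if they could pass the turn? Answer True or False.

ply 1, H at #../#../... | H01=-1→###/#../...; H11=+1→#../###/...*; H20=-1→#../#../##.; H21=-1→#../#../.##
ply 2: #../###/... is terminal -1 (V); from #../#../... depth 7
pass branch (V moves first from the same position):
  | ply 1, V at #../#../... | V01=+1→##./##./...*; V02=+1→#.#/#.#/...; V11=+1→#../##./.#.; V12=+1→#../#.#/..#
  | ply 2, H at ##./##./... | H20=-1→##./##./##.*; H21=-1→##./##./.##
  | ply 3, V at ##./##./##. | V02=+1→###/###/##.*; V12=+1→##./###/###
  | ply 4: ###/###/##. is terminal -1 (H); from #../#../... depth 7
H moving scores +1; H passing scores -1

zugzwang(#../#../..., H) = False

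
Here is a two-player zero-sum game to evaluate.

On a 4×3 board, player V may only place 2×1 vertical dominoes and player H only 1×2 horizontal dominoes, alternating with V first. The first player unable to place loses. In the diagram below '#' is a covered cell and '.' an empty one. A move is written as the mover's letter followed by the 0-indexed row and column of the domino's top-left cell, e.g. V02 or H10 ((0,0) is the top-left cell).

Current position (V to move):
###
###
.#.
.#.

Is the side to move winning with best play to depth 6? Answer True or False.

ply 1, V at ###/###/.#./.#. | V20=+1→###/###/##./##.*; V22=+1→###/###/.##/.##
ply 2: ###/###/##./##. is terminal -1 (H); from ###/###/.#./.#. depth 6

V winning at [###/###/.#./.#.]: True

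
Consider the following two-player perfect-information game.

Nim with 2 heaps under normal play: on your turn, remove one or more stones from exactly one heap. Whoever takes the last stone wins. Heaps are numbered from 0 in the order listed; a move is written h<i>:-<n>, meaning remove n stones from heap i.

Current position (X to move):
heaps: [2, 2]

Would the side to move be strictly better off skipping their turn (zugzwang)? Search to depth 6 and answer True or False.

p1 X@[(2,2)]: h0:-1[(1,2)]-1* h0:-2[(0,2)]-1 h1:-1[(2,1)]-1 h1:-2[(2,0)]-1
p2 O@[(1,2)]: h0:-1[(0,2)]-1 h1:-1[(1,1)]+1* h1:-2[(1,0)]-1
p3 X@[(1,1)]: h0:-1[(0,1)]-1* h1:-1[(1,0)]-1
p4 O@[(0,1)]: h1:-1[(0,0)]+1*
p5 X@[(0,0)] terminal -1; root [(2,2)] d6
suppose X passes — search the same position with O to move:
pass> p1 O@[(2,2)]: h0:-1[(1,2)]-1* h0:-2[(0,2)]-1 h1:-1[(2,1)]-1 h1:-2[(2,0)]-1
pass> p2 X@[(1,2)]: h0:-1[(0,2)]-1 h1:-1[(1,1)]+1* h1:-2[(1,0)]-1
pass> p3 O@[(1,1)]: h0:-1[(0,1)]-1* h1:-1[(1,0)]-1
pass> p4 X@[(0,1)]: h1:-1[(0,0)]+1*
pass> p5 O@[(0,0)] terminal -1; root [(2,2)] d6
for X: play -1, pass +1

zugzwang((2,2), X) = True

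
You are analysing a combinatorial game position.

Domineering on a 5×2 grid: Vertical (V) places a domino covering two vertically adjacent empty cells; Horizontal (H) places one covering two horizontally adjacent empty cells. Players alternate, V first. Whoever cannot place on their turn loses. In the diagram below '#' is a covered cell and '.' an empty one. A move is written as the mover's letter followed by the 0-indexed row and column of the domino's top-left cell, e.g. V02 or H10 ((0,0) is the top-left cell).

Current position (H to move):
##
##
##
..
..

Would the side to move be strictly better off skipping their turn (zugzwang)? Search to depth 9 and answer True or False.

zugzwang(##/##/##/../.., H) = False

[##/##/##/../..] H move#1: H30:+1/##/##/##/##/..*, H40:+1/##/##/##/../##
[##/##/##/##/..] end (terminal -1, V#2); searched ##/##/##/../.. to 9
suppose H passes — search the same position with V to move:
pass> [##/##/##/../..] V move#1: V30:+1/##/##/##/#./#.*, V31:+1/##/##/##/.#/.#
pass> [##/##/##/#./#.] end (terminal -1, H#2); searched ##/##/##/../.. to 9
for H: play +1, pass -1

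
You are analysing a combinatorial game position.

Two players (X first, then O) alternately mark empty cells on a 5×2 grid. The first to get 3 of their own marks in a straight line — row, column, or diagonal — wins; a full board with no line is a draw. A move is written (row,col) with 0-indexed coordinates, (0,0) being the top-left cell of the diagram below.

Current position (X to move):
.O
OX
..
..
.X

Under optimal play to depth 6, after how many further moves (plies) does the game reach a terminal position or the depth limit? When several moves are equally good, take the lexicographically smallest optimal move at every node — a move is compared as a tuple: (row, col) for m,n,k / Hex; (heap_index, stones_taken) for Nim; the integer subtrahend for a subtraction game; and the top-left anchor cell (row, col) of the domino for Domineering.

p1 X@[.O/OX/../../.X]: (0,0)[XO/OX/../../.X]+0* (2,0)[.O/OX/X./../.X]+0 (2,1)[.O/OX/.X/../.X]+0 (3,0)[.O/OX/../X./.X]+0 (3,1)[.O/OX/../.X/.X]+0 (4,0)[.O/OX/../../XX]-1
p2 O@[XO/OX/../../.X]: (2,0)[XO/OX/O./../.X]+0* (2,1)[XO/OX/.O/../.X]+0 (3,0)[XO/OX/../O./.X]+0 (3,1)[XO/OX/../.O/.X]+0 (4,0)[XO/OX/../../OX]+0
p3 X@[XO/OX/O./../.X]: (2,1)[XO/OX/OX/../.X]-1 (3,0)[XO/OX/O./X./.X]+0* (3,1)[XO/OX/O./.X/.X]-1 (4,0)[XO/OX/O./../XX]-1
p4 O@[XO/OX/O./X./.X]: (2,1)[XO/OX/OO/X./.X]+0* (3,1)[XO/OX/O./XO/.X]+0 (4,0)[XO/OX/O./X./OX]+0
p5 X@[XO/OX/OO/X./.X]: (3,1)[XO/OX/OO/XX/.X]+0* (4,0)[XO/OX/OO/X./XX]+0
p6 O@[XO/OX/OO/XX/.X]: (4,0)[XO/OX/OO/XX/OX]+0*
p7 X@[XO/OX/OO/XX/OX] terminal +0; root [.O/OX/../../.X] d6

PV length from [.O/OX/../../.X]: 6 plies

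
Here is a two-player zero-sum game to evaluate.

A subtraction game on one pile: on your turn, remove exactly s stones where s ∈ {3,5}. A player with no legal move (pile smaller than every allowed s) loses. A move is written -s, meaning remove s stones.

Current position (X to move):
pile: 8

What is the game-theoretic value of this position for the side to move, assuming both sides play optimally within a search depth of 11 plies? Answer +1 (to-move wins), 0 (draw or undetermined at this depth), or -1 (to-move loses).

value(8, X) = -1

[8] X move#1: -3:-1/5*, -5:-1/3
[5] O move#2: -3:+1/2*, -5:+1/0
[2] end (terminal -1, X#3); searched 8 to 11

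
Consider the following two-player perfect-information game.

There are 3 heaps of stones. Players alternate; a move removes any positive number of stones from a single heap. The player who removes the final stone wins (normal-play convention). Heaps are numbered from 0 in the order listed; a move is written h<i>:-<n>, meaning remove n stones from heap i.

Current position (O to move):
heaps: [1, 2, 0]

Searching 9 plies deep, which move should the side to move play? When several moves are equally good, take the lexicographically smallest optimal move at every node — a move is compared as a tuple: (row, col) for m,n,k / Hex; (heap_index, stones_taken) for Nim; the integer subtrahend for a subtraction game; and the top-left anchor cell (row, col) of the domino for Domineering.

O's best at [(1,2,0)]: h1:-1

ply 1, O at (1,2,0) | h0:-1=-1→(0,2,0); h1:-1=+1→(1,1,0)*; h1:-2=-1→(1,0,0)
ply 2, X at (1,1,0) | h0:-1=-1→(0,1,0)*; h1:-1=-1→(1,0,0)
ply 3, O at (0,1,0) | h1:-1=+1→(0,0,0)*
ply 4: (0,0,0) is terminal -1 (X); from (1,2,0) depth 9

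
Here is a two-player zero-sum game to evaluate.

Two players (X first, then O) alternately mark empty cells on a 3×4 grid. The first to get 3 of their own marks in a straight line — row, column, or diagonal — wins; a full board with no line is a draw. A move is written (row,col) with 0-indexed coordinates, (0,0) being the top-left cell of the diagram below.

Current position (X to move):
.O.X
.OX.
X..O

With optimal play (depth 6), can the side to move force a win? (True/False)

[.O.X/.OX./X..O] X move#1: (0,0):-1/XO.X/.OX./X..O, (0,2):-1/.OXX/.OX./X..O, (1,0):-1/.O.X/XOX./X..O, (1,3):-1/.O.X/.OXX/X..O, (2,1):+1/.O.X/.OX./XX.O*, (2,2):-1/.O.X/.OX./X.XO
[.O.X/.OX./XX.O] end (terminal -1, O#2); searched .O.X/.OX./X..O to 6

X winning at [.O.X/.OX./X..O]: True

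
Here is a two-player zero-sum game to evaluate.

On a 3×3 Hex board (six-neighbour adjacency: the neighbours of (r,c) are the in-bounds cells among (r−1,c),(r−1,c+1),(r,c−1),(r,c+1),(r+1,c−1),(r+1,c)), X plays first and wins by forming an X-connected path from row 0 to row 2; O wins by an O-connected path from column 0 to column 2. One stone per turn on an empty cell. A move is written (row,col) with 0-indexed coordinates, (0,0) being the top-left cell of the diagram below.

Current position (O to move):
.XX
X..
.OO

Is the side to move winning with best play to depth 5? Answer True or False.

O winning at [.XX/X../.OO]: True

ply 1, O at .XX/X../.OO | (0,0)=-1→OXX/X../.OO; (1,1)=-1→.XX/XO./.OO; (1,2)=-1→.XX/X.O/.OO; (2,0)=+1→.XX/X../OOO*
ply 2: .XX/X../OOO is terminal -1 (X); from .XX/X../.OO depth 5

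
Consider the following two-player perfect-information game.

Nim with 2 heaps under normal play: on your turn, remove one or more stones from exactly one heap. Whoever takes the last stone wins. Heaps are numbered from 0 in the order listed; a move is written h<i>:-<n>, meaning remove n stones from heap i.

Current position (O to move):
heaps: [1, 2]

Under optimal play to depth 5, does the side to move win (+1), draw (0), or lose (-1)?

[(1,2)] O move#1: h0:-1:-1/(0,2), h1:-1:+1/(1,1)*, h1:-2:-1/(1,0)
[(1,1)] X move#2: h0:-1:-1/(0,1)*, h1:-1:-1/(1,0)
[(0,1)] O move#3: h1:-1:+1/(0,0)*
[(0,0)] end (terminal -1, X#4); searched (1,2) to 5

value((1,2), O) = +1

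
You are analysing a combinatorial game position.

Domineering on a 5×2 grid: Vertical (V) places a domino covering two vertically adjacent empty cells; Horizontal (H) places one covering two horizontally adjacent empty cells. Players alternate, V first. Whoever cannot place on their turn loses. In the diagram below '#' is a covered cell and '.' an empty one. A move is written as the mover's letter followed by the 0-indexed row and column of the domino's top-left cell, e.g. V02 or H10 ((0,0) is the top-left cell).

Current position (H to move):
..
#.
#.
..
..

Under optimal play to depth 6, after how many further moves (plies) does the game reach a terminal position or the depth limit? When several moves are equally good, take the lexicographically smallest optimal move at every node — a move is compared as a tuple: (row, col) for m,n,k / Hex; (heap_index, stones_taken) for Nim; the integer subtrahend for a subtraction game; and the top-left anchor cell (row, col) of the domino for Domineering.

PV length from [../#./#./../..]: 3 plies

ply 1, H at ../#./#./../.. | H00=-1→##/#./#./../..; H30=+1→../#./#./##/..*; H40=+1→../#./#./../##
ply 2, V at ../#./#./##/.. | V01=-1→.#/##/#./##/..*; V11=-1→../##/##/##/..
ply 3, H at .#/##/#./##/.. | H40=+1→.#/##/#./##/##*
ply 4: .#/##/#./##/## is terminal -1 (V); from ../#./#./../.. depth 6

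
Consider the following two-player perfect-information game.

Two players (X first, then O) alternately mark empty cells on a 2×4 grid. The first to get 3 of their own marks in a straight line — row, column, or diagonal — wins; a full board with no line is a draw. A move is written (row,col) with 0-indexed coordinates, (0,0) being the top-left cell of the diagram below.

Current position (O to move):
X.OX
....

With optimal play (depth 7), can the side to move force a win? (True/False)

[X.OX/....] O move#1: (0,1):+0/XOOX/....*, (1,0):+0/X.OX/O..., (1,1):+0/X.OX/.O.., (1,2):+0/X.OX/..O., (1,3):+0/X.OX/...O
[XOOX/....] X move#2: (1,0):+0/XOOX/X...*, (1,1):+0/XOOX/.X.., (1,2):+0/XOOX/..X., (1,3):+0/XOOX/...X
[XOOX/X...] O move#3: (1,1):+0/XOOX/XO..*, (1,2):+0/XOOX/X.O., (1,3):+0/XOOX/X..O
[XOOX/XO..] X move#4: (1,2):+0/XOOX/XOX.*, (1,3):+0/XOOX/XO.X
[XOOX/XOX.] O move#5: (1,3):+0/XOOX/XOXO*
[XOOX/XOXO] end (terminal +0, X#6); searched X.OX/.... to 7

O winning at [X.OX/....]: False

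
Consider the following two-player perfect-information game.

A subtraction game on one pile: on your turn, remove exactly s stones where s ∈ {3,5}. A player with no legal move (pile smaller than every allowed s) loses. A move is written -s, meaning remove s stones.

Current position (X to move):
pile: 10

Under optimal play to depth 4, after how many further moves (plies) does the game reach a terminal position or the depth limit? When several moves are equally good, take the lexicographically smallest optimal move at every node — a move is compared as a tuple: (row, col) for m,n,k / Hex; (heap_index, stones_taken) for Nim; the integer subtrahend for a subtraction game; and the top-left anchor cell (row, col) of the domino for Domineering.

PV length from [10]: 2 plies

ply 1, X at 10 | -3=-1→7*; -5=-1→5
ply 2, O at 7 | -3=-1→4; -5=+1→2*
ply 3: 2 is terminal -1 (X); from 10 depth 4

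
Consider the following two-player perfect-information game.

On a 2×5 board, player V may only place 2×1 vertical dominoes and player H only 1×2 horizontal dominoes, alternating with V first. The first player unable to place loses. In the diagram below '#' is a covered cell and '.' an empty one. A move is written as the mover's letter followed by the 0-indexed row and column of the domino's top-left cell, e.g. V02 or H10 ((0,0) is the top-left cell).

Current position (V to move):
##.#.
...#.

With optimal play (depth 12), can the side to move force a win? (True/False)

[##.#./...#.] V move#1: V02:+1/####./..##.*, V04:-1/##.##/...##
[####./..##.] H move#2: H10:-1/####./####.*
[####./####.] V move#3: V04:+1/#####/#####*
[#####/#####] end (terminal -1, H#4); searched ##.#./...#. to 12

V winning at [##.#./...#.]: True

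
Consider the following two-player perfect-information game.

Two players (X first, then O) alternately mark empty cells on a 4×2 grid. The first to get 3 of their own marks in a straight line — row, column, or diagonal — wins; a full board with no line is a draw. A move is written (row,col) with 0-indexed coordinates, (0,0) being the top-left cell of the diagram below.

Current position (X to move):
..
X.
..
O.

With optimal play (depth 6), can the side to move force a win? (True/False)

X winning at [../X./../O.]: False

p1 X@[../X./../O.]: (0,0)[X./X./../O.]+0* (0,1)[.X/X./../O.]+0 (1,1)[../XX/../O.]+0 (2,0)[../X./X./O.]+0 (2,1)[../X./.X/O.]+0 (3,1)[../X./../OX]+0
p2 O@[X./X./../O.]: (0,1)[XO/X./../O.]-1 (1,1)[X./XO/../O.]-1 (2,0)[X./X./O./O.]+0* (2,1)[X./X./.O/O.]-1 (3,1)[X./X./../OO]-1
p3 X@[X./X./O./O.]: (0,1)[XX/X./O./O.]+0* (1,1)[X./XX/O./O.]+0 (2,1)[X./X./OX/O.]+0 (3,1)[X./X./O./OX]+0
p4 O@[XX/X./O./O.]: (1,1)[XX/XO/O./O.]+0* (2,1)[XX/X./OO/O.]+0 (3,1)[XX/X./O./OO]+0
p5 X@[XX/XO/O./O.]: (2,1)[XX/XO/OX/O.]+0* (3,1)[XX/XO/O./OX]+0
p6 O@[XX/XO/OX/O.]: (3,1)[XX/XO/OX/OO]+0*
p7 X@[XX/XO/OX/OO] terminal +0; root [../X./../O.] d6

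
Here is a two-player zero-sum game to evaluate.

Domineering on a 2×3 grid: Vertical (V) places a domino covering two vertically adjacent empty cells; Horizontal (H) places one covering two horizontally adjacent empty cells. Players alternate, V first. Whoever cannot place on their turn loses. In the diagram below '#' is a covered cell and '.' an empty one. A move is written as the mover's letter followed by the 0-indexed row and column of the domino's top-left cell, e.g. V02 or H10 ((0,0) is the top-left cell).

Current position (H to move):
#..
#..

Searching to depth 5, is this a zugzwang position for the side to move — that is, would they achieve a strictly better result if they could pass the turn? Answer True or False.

zugzwang(#../#.., H) = False

[#../#..] H move#1: H01:+1/###/#..*, H11:+1/#../###
[###/#..] end (terminal -1, V#2); searched #../#.. to 5
if H skipped the turn, V would face:
~ [#../#..] V move#1: V01:+1/##./##.*, V02:+1/#.#/#.#
~ [##./##.] end (terminal -1, H#2); searched #../#.. to 5
compare (H): move=+1 vs pass=-1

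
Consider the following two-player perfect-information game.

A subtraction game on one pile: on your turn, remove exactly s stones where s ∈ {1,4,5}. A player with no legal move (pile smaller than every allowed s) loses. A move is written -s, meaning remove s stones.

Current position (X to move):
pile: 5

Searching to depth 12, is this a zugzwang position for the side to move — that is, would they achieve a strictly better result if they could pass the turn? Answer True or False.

zugzwang(5, X) = False

p1 X@[5]: -1[4]-1 -4[1]-1 -5[0]+1*
p2 O@[0] terminal -1; root [5] d12
pass branch (O moves first from the same position):
  | p1 O@[5]: -1[4]-1 -4[1]-1 -5[0]+1*
  | p2 X@[0] terminal -1; root [5] d12
X moving scores +1; X passing scores -1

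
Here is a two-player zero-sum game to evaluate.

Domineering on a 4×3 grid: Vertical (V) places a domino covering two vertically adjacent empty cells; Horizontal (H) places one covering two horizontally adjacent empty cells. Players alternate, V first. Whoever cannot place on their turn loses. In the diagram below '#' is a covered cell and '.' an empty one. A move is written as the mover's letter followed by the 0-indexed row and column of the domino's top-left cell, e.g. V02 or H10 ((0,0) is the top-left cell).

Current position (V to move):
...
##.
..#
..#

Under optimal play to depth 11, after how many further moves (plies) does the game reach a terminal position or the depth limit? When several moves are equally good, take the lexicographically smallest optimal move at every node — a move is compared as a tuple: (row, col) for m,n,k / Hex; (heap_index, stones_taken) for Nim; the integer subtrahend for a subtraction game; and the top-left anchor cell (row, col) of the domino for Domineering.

PV length from [.../##./..#/..#]: 3 plies

[.../##./..#/..#] V move#1: V02:-1/..#/###/..#/..#, V20:+1/.../##./#.#/#.#*, V21:+1/.../##./.##/.##
[.../##./#.#/#.#] H move#2: H00:-1/##./##./#.#/#.#*, H01:-1/.##/##./#.#/#.#
[##./##./#.#/#.#] V move#3: V02:+1/###/###/#.#/#.#*, V21:+1/##./##./###/###
[###/###/#.#/#.#] end (terminal -1, H#4); searched .../##./..#/..# to 11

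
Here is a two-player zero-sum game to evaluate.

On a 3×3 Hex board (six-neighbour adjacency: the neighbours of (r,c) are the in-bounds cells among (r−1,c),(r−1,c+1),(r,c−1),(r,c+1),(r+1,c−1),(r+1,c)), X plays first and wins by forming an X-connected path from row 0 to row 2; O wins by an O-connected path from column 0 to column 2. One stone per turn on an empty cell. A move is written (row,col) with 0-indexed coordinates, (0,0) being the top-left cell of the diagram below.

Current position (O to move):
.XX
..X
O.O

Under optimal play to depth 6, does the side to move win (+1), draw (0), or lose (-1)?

value(.XX/..X/O.O, O) = +1

[.XX/..X/O.O] O move#1: (0,0):-1/OXX/..X/O.O, (1,0):-1/.XX/O.X/O.O, (1,1):-1/.XX/.OX/O.O, (2,1):+1/.XX/..X/OOO*
[.XX/..X/OOO] end (terminal -1, X#2); searched .XX/..X/O.O to 6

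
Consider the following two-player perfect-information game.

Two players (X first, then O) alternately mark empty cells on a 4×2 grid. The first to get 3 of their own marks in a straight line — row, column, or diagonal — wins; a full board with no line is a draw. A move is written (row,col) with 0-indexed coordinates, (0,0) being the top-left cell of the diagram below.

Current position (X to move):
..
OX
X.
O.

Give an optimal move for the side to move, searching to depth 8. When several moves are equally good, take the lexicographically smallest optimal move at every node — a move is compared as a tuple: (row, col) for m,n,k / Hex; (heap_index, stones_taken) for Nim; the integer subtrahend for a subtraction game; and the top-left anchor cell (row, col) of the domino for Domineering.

ply 1, X at ../OX/X./O. | (0,0)=+0→X./OX/X./O.; (0,1)=+0→.X/OX/X./O.; (2,1)=+1→../OX/XX/O.*; (3,1)=+0→../OX/X./OX
ply 2, O at ../OX/XX/O. | (0,0)=-1→O./OX/XX/O.*; (0,1)=-1→.O/OX/XX/O.; (3,1)=-1→../OX/XX/OO
ply 3, X at O./OX/XX/O. | (0,1)=+1→OX/OX/XX/O.*; (3,1)=+1→O./OX/XX/OX
ply 4: OX/OX/XX/O. is terminal -1 (O); from ../OX/X./O. depth 8

X's best at [../OX/X./O.]: (2,1)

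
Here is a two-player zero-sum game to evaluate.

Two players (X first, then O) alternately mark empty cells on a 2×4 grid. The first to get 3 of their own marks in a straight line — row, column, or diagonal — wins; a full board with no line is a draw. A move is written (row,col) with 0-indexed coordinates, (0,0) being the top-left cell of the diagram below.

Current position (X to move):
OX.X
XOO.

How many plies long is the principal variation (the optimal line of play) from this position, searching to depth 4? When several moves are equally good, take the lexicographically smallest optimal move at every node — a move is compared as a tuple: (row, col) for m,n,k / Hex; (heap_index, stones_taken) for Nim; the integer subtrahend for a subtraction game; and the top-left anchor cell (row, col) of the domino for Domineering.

PV length from [OX.X/XOO.]: 1 ply

[OX.X/XOO.] X move#1: (0,2):+1/OXXX/XOO.*, (1,3):+0/OX.X/XOOX
[OXXX/XOO.] end (terminal -1, O#2); searched OX.X/XOO. to 4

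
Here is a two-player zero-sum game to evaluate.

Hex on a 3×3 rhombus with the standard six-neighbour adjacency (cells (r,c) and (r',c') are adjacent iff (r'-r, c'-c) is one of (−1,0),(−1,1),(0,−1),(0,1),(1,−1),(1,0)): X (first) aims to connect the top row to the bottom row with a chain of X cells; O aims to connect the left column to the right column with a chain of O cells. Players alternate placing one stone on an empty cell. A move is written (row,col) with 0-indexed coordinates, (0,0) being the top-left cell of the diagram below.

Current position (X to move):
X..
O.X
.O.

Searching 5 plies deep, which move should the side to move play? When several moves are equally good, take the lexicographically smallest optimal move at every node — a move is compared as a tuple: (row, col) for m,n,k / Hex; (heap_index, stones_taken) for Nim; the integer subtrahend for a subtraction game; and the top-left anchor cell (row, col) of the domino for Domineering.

X's best at [X../O.X/.O.]: (1,1)

p1 X@[X../O.X/.O.]: (0,1)[XX./O.X/.O.]-1 (0,2)[X.X/O.X/.O.]-1 (1,1)[X../OXX/.O.]+1* (2,0)[X../O.X/XO.]-1 (2,2)[X../O.X/.OX]-1
p2 O@[X../OXX/.O.]: (0,1)[XO./OXX/.O.]-1* (0,2)[X.O/OXX/.O.]-1 (2,0)[X../OXX/OO.]-1 (2,2)[X../OXX/.OO]-1
p3 X@[XO./OXX/.O.]: (0,2)[XOX/OXX/.O.]+1* (2,0)[XO./OXX/XO.]-1 (2,2)[XO./OXX/.OX]-1
p4 O@[XOX/OXX/.O.]: (2,0)[XOX/OXX/OO.]-1* (2,2)[XOX/OXX/.OO]-1
p5 X@[XOX/OXX/OO.]: (2,2)[XOX/OXX/OOX]+1*
p6 O@[XOX/OXX/OOX] terminal -1; root [X../O.X/.O.] d5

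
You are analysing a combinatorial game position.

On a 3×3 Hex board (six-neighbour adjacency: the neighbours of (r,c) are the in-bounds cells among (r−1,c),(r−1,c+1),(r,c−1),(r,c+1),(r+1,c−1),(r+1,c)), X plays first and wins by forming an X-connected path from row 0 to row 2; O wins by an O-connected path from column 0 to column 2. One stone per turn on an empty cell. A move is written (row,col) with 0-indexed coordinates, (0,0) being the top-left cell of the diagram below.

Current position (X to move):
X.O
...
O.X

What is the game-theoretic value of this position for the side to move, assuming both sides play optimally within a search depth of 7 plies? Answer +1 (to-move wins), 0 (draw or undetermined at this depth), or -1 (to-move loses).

ply 1, X at X.O/.../O.X | (0,1)=-1→XXO/.../O.X; (1,0)=-1→X.O/X../O.X; (1,1)=+1→X.O/.X./O.X*; (1,2)=-1→X.O/..X/O.X; (2,1)=-1→X.O/.../OXX
ply 2, O at X.O/.X./O.X | (0,1)=-1→XOO/.X./O.X*; (1,0)=-1→X.O/OX./O.X; (1,2)=-1→X.O/.XO/O.X; (2,1)=-1→X.O/.X./OOX
ply 3, X at XOO/.X./O.X | (1,0)=+1→XOO/XX./O.X*; (1,2)=-1→XOO/.XX/O.X; (2,1)=-1→XOO/.X./OXX
ply 4, O at XOO/XX./O.X | (1,2)=-1→XOO/XXO/O.X*; (2,1)=-1→XOO/XX./OOX
ply 5, X at XOO/XXO/O.X | (2,1)=+1→XOO/XXO/OXX*
ply 6: XOO/XXO/OXX is terminal -1 (O); from X.O/.../O.X depth 7

value(X.O/.../O.X, X) = +1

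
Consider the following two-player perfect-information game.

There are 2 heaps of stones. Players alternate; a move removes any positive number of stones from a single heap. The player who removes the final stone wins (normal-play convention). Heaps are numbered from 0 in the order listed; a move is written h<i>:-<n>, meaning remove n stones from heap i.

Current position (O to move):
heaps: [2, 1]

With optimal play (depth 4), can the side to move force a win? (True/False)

O winning at [(2,1)]: True

[(2,1)] O move#1: h0:-1:+1/(1,1)*, h0:-2:-1/(0,1), h1:-1:-1/(2,0)
[(1,1)] X move#2: h0:-1:-1/(0,1)*, h1:-1:-1/(1,0)
[(0,1)] O move#3: h1:-1:+1/(0,0)*
[(0,0)] end (terminal -1, X#4); searched (2,1) to 4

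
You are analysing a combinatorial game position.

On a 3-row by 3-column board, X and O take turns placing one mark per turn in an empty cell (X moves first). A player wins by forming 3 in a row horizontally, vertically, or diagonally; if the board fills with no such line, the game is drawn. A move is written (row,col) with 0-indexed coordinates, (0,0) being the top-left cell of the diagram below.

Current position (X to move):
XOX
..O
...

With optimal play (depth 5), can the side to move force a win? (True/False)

p1 X@[XOX/..O/...]: (1,0)[XOX/X.O/...]+0 (1,1)[XOX/.XO/...]+1* (2,0)[XOX/..O/X..]+1 (2,1)[XOX/..O/.X.]+0 (2,2)[XOX/..O/..X]-1
p2 O@[XOX/.XO/...]: (1,0)[XOX/OXO/...]-1* (2,0)[XOX/.XO/O..]-1 (2,1)[XOX/.XO/.O.]-1 (2,2)[XOX/.XO/..O]-1
p3 X@[XOX/OXO/...]: (2,0)[XOX/OXO/X..]+1* (2,1)[XOX/OXO/.X.]+1 (2,2)[XOX/OXO/..X]+1
p4 O@[XOX/OXO/X..] terminal -1; root [XOX/..O/...] d5

X winning at [XOX/..O/...]: True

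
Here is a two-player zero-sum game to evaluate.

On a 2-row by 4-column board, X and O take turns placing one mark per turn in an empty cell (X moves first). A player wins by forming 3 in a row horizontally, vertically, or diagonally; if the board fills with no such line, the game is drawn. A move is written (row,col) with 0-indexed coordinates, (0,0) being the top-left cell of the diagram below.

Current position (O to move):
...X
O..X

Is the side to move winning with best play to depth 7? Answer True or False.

O winning at [...X/O..X]: False

[...X/O..X] O move#1: (0,0):+0/O..X/O..X*, (0,1):+0/.O.X/O..X, (0,2):+0/..OX/O..X, (1,1):+0/...X/OO.X, (1,2):+0/...X/O.OX
[O..X/O..X] X move#2: (0,1):+0/OX.X/O..X*, (0,2):+0/O.XX/O..X, (1,1):+0/O..X/OX.X, (1,2):+0/O..X/O.XX
[OX.X/O..X] O move#3: (0,2):+0/OXOX/O..X*, (1,1):-1/OX.X/OO.X, (1,2):-1/OX.X/O.OX
[OXOX/O..X] X move#4: (1,1):+0/OXOX/OX.X*, (1,2):+0/OXOX/O.XX
[OXOX/OX.X] O move#5: (1,2):+0/OXOX/OXOX*
[OXOX/OXOX] end (terminal +0, X#6); searched ...X/O..X to 7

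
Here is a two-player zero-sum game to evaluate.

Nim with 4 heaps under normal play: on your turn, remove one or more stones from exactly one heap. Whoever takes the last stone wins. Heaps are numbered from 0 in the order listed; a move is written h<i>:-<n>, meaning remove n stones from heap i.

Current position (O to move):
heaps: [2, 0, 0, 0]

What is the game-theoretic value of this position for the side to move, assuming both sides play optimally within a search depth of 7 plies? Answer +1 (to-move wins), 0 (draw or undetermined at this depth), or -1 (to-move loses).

value((2,0,0,0), O) = +1

[(2,0,0,0)] O move#1: h0:-1:-1/(1,0,0,0), h0:-2:+1/(0,0,0,0)*
[(0,0,0,0)] end (terminal -1, X#2); searched (2,0,0,0) to 7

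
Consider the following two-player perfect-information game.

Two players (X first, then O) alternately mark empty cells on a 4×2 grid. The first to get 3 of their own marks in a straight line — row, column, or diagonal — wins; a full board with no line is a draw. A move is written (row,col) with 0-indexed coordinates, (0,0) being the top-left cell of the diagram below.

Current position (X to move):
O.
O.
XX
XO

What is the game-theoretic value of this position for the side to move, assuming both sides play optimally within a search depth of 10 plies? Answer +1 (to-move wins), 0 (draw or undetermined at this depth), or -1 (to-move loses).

value(O./O./XX/XO, X) = 0

[O./O./XX/XO] X move#1: (0,1):+0/OX/O./XX/XO*, (1,1):+0/O./OX/XX/XO
[OX/O./XX/XO] O move#2: (1,1):+0/OX/OO/XX/XO*
[OX/OO/XX/XO] end (terminal +0, X#3); searched O./O./XX/XO to 10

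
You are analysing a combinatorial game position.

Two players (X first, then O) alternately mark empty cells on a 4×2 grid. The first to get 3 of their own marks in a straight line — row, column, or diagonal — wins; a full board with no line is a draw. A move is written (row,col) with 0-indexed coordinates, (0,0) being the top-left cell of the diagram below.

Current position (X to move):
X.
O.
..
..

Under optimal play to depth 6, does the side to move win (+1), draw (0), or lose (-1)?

value(X./O./../.., X) = 0

p1 X@[X./O./../..]: (0,1)[XX/O./../..]+0* (1,1)[X./OX/../..]+0 (2,0)[X./O./X./..]+0 (2,1)[X./O./.X/..]+0 (3,0)[X./O./../X.]+0 (3,1)[X./O./../.X]+0
p2 O@[XX/O./../..]: (1,1)[XX/OO/../..]+0* (2,0)[XX/O./O./..]+0 (2,1)[XX/O./.O/..]+0 (3,0)[XX/O./../O.]+0 (3,1)[XX/O./../.O]+0
p3 X@[XX/OO/../..]: (2,0)[XX/OO/X./..]+0* (2,1)[XX/OO/.X/..]+0 (3,0)[XX/OO/../X.]+0 (3,1)[XX/OO/../.X]+0
p4 O@[XX/OO/X./..]: (2,1)[XX/OO/XO/..]+0* (3,0)[XX/OO/X./O.]+0 (3,1)[XX/OO/X./.O]+0
p5 X@[XX/OO/XO/..]: (3,0)[XX/OO/XO/X.]-1 (3,1)[XX/OO/XO/.X]+0*
p6 O@[XX/OO/XO/.X]: (3,0)[XX/OO/XO/OX]+0*
p7 X@[XX/OO/XO/OX] terminal +0; root [X./O./../..] d6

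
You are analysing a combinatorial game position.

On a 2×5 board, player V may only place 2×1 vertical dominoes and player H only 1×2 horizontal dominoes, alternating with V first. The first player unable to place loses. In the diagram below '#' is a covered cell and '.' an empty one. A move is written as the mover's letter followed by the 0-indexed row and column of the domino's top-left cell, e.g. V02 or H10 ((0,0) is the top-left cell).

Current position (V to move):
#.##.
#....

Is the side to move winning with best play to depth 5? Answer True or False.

p1 V@[#.##./#....]: V01[####./##...]-1* V04[#.###/#...#]-1
p2 H@[####./##...]: H12[####./####.]-1 H13[####./##.##]+1*
p3 V@[####./##.##] terminal -1; root [#.##./#....] d5

V winning at [#.##./#....]: False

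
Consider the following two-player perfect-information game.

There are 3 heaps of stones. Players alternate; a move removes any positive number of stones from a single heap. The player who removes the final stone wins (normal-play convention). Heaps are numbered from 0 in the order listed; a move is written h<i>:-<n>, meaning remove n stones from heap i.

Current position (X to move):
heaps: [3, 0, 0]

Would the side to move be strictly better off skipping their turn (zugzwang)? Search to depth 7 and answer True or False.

zugzwang((3,0,0), X) = False

[(3,0,0)] X move#1: h0:-1:-1/(2,0,0), h0:-2:-1/(1,0,0), h0:-3:+1/(0,0,0)*
[(0,0,0)] end (terminal -1, O#2); searched (3,0,0) to 7
if X skipped the turn, O would face:
~ [(3,0,0)] O move#1: h0:-1:-1/(2,0,0), h0:-2:-1/(1,0,0), h0:-3:+1/(0,0,0)*
~ [(0,0,0)] end (terminal -1, X#2); searched (3,0,0) to 7
compare (X): move=+1 vs pass=-1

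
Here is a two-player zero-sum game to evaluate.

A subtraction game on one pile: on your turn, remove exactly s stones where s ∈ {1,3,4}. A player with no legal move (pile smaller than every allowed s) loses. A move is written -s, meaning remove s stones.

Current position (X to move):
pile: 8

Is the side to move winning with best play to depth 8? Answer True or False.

ply 1, X at 8 | -1=+1→7*; -3=-1→5; -4=-1→4
ply 2, O at 7 | -1=-1→6*; -3=-1→4; -4=-1→3
ply 3, X at 6 | -1=-1→5; -3=-1→3; -4=+1→2*
ply 4, O at 2 | -1=-1→1*
ply 5, X at 1 | -1=+1→0*
ply 6: 0 is terminal -1 (O); from 8 depth 8

X winning at [8]: True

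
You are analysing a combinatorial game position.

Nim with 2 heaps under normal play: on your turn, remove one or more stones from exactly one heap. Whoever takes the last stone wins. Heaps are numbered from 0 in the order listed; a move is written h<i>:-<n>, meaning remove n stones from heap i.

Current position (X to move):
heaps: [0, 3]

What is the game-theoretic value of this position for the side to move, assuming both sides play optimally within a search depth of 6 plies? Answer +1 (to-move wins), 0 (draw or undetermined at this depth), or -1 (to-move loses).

value((0,3), X) = +1

[(0,3)] X move#1: h1:-1:-1/(0,2), h1:-2:-1/(0,1), h1:-3:+1/(0,0)*
[(0,0)] end (terminal -1, O#2); searched (0,3) to 6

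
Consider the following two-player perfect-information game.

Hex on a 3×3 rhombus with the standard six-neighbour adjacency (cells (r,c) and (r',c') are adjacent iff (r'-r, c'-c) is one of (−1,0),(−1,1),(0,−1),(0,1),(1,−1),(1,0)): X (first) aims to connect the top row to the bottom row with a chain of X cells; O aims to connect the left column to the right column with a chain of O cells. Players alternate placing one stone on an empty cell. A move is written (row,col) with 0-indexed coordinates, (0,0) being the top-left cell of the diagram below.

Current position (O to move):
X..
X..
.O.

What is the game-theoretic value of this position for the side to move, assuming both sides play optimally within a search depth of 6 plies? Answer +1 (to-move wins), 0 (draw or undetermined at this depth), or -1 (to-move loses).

value(X../X../.O., O) = +1

p1 O@[X../X../.O.]: (0,1)[XO./X../.O.]-1 (0,2)[X.O/X../.O.]-1 (1,1)[X../XO./.O.]-1 (1,2)[X../X.O/.O.]-1 (2,0)[X../X../OO.]+1* (2,2)[X../X../.OO]-1
p2 X@[X../X../OO.]: (0,1)[XX./X../OO.]-1* (0,2)[X.X/X../OO.]-1 (1,1)[X../XX./OO.]-1 (1,2)[X../X.X/OO.]-1 (2,2)[X../X../OOX]-1
p3 O@[XX./X../OO.]: (0,2)[XXO/X../OO.]+1* (1,1)[XX./XO./OO.]+1 (1,2)[XX./X.O/OO.]+1 (2,2)[XX./X../OOO]+1
p4 X@[XXO/X../OO.]: (1,1)[XXO/XX./OO.]-1* (1,2)[XXO/X.X/OO.]-1 (2,2)[XXO/X../OOX]-1
p5 O@[XXO/XX./OO.]: (1,2)[XXO/XXO/OO.]+1* (2,2)[XXO/XX./OOO]+1
p6 X@[XXO/XXO/OO.] terminal -1; root [X../X../.O.] d6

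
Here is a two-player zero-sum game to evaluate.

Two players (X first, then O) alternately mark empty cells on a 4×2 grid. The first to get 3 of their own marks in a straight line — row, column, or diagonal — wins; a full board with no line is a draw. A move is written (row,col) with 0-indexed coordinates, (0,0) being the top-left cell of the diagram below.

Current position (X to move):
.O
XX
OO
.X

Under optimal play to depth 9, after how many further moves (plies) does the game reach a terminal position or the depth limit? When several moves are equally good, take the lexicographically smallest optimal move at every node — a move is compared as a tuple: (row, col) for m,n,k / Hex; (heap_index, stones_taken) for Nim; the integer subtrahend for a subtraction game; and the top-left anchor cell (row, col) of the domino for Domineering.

PV length from [.O/XX/OO/.X]: 2 plies

p1 X@[.O/XX/OO/.X]: (0,0)[XO/XX/OO/.X]+0* (3,0)[.O/XX/OO/XX]+0
p2 O@[XO/XX/OO/.X]: (3,0)[XO/XX/OO/OX]+0*
p3 X@[XO/XX/OO/OX] terminal +0; root [.O/XX/OO/.X] d9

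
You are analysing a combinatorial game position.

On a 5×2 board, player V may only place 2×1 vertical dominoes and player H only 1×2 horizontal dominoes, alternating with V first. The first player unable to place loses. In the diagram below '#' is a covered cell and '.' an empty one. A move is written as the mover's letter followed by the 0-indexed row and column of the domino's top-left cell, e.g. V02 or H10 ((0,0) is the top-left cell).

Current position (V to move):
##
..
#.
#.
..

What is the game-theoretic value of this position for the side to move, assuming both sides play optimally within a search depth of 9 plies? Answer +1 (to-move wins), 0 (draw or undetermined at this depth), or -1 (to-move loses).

[##/../#./#./..] V move#1: V11:-1/##/.#/##/#./..*, V21:-1/##/../##/##/.., V31:-1/##/../#./##/.#
[##/.#/##/#./..] H move#2: H40:+1/##/.#/##/#./##*
[##/.#/##/#./##] end (terminal -1, V#3); searched ##/../#./#./.. to 9

value(##/../#./#./.., V) = -1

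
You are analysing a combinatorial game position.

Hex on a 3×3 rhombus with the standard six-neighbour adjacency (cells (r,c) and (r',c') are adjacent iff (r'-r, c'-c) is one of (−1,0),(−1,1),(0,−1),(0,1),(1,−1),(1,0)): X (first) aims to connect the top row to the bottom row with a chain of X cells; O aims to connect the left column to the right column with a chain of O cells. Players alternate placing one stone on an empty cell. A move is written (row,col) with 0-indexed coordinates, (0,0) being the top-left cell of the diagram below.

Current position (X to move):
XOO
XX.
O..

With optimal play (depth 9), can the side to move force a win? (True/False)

X winning at [XOO/XX./O..]: True

ply 1, X at XOO/XX./O.. | (1,2)=+1→XOO/XXX/O..*; (2,1)=+1→XOO/XX./OX.; (2,2)=+1→XOO/XX./O.X
ply 2, O at XOO/XXX/O.. | (2,1)=-1→XOO/XXX/OO.*; (2,2)=-1→XOO/XXX/O.O
ply 3, X at XOO/XXX/OO. | (2,2)=+1→XOO/XXX/OOX*
ply 4: XOO/XXX/OOX is terminal -1 (O); from XOO/XX./O.. depth 9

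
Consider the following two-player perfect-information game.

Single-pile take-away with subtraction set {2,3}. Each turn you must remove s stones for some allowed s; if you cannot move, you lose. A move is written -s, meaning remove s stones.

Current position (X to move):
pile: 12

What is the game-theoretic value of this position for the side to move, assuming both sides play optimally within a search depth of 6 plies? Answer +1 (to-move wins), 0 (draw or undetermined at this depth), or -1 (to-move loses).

value(12, X) = +1

ply 1, X at 12 | -2=+1→10*; -3=-1→9
ply 2, O at 10 | -2=-1→8*; -3=-1→7
ply 3, X at 8 | -2=+1→6*; -3=+1→5
ply 4, O at 6 | -2=-1→4*; -3=-1→3
ply 5, X at 4 | -2=-1→2; -3=+1→1*
ply 6: 1 is terminal -1 (O); from 12 depth 6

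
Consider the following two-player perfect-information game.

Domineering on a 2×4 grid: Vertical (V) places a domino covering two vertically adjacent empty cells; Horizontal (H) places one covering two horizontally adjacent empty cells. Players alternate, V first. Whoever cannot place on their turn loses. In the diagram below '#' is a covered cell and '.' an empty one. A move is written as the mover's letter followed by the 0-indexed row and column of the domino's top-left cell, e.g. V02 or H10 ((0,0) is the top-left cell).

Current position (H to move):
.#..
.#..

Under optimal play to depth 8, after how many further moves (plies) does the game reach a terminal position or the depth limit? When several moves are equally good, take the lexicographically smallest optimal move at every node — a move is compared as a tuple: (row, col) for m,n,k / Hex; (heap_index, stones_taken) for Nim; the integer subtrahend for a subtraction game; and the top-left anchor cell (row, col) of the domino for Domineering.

ply 1, H at .#../.#.. | H02=+1→.###/.#..*; H12=+1→.#../.###
ply 2, V at .###/.#.. | V00=-1→####/##..*
ply 3, H at ####/##.. | H12=+1→####/####*
ply 4: ####/#### is terminal -1 (V); from .#../.#.. depth 8

PV length from [.#../.#..]: 3 plies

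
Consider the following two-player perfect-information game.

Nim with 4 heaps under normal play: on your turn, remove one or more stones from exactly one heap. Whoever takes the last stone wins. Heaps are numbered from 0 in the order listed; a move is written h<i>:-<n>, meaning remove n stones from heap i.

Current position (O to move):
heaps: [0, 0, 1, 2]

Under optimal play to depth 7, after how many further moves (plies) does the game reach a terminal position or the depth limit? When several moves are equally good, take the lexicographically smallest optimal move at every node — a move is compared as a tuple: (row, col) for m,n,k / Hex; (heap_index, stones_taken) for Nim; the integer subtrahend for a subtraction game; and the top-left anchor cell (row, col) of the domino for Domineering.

PV length from [(0,0,1,2)]: 3 plies

[(0,0,1,2)] O move#1: h2:-1:-1/(0,0,0,2), h3:-1:+1/(0,0,1,1)*, h3:-2:-1/(0,0,1,0)
[(0,0,1,1)] X move#2: h2:-1:-1/(0,0,0,1)*, h3:-1:-1/(0,0,1,0)
[(0,0,0,1)] O move#3: h3:-1:+1/(0,0,0,0)*
[(0,0,0,0)] end (terminal -1, X#4); searched (0,0,1,2) to 7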